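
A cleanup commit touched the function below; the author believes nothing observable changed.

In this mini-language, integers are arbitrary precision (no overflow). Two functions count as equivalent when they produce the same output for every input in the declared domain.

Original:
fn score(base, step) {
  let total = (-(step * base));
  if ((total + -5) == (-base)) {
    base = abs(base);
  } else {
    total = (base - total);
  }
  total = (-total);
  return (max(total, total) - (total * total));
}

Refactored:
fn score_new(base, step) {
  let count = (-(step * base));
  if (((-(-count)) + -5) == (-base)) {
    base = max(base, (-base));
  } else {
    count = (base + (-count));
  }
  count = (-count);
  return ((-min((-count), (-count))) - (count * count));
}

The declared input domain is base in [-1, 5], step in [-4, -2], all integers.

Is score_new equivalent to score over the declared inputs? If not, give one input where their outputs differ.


This is a faithful refactor — local variable names differ; min/max/abs usage differs; arithmetic usage differs, but the computed results match everywhere.
Spot check at base=-1, step=-2 — score: total becomes -2; next ((total + -5) == (-base)) evaluates to false; next total becomes 1; next total becomes -1; next final value -2. score_new: count becomes -2; next (((-(-count)) + -5) == (-base)) evaluates to false; next count becomes 1; next count becomes -1; next final value -2. Both give -2.
Sweeping the whole domain (21 inputs) finds no disagreement.
verdict: equivalent


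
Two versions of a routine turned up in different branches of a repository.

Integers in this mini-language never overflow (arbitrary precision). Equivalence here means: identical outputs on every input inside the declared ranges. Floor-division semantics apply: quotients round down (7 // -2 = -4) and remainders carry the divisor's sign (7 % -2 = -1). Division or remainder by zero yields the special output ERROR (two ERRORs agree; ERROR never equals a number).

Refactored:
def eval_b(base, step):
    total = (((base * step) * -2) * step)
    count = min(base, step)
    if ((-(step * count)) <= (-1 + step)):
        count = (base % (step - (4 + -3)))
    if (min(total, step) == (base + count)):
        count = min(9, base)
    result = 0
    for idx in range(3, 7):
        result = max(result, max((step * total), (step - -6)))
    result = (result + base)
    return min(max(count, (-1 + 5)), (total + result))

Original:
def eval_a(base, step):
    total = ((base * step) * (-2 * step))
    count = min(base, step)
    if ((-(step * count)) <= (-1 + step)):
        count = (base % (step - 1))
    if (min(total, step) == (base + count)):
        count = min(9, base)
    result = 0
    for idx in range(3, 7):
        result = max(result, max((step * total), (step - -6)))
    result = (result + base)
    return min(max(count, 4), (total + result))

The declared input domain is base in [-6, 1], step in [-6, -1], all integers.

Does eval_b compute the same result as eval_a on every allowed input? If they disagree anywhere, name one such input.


The two are interchangeable: constant usage differs; also arithmetic usage differs, and every declared input agrees.
As a probe, take base=1, step=-5: eval_a runs total := -50 | count := -5 | ((-(step * count)) <= (-1 + step)): true | count := -5 | (min(total, step) == (base + count)): false | result := 0 | iter idx=3: | result := 250 | iter idx=4: | result := 250 | iter idx=5: | result := 250 | iter idx=6: | result := 250 | result := 251 | result 4; eval_b runs total := -50 | count := -5 | ((-(step * count)) <= (-1 + step)): true | count := -5 | (min(total, step) == (base + count)): false | result := 0 | iter idx=3: | result := 250 | iter idx=4: | result := 250 | iter idx=5: | result := 250 | iter idx=6: | result := 250 | result := 251 | result 4; both end at 4.
Checked all 48 inputs in the declared domain: the outputs agree on every one.
verdict: equivalent


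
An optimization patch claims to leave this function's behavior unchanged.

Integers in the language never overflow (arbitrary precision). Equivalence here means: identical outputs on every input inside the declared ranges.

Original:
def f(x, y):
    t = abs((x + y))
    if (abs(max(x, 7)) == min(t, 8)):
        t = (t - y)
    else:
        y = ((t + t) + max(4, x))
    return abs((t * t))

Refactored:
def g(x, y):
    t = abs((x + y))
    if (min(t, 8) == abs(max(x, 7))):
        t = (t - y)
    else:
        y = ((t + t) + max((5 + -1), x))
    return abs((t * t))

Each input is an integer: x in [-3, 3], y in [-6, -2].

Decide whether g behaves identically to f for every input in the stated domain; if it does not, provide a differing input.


The two versions differ — the changes include arithmetic usage differs, plus constant usage differs.
One worked example (x=-3, y=-4) — f: t = 7; (abs(max(x, 7)) == min(t, 8)) -> true; t = 11; return 121; g: t = 7; (min(t, 8) == abs(max(x, 7))) -> true; t = 11; return 121; agreement on 121.
An exhaustive pass over the 35 declared inputs shows identical outputs.
verdict: equivalent


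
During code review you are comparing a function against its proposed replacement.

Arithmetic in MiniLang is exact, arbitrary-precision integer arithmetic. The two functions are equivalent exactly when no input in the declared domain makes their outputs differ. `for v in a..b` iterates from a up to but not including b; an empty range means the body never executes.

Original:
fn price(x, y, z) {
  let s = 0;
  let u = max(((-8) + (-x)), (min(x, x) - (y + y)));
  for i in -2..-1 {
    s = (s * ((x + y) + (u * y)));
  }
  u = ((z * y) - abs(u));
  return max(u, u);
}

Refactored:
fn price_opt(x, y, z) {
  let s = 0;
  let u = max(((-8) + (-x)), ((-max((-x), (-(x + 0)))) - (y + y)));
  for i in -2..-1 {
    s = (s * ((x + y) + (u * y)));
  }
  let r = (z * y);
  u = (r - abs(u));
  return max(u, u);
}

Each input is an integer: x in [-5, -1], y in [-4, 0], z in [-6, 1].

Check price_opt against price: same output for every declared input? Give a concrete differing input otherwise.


Comparing the listings, the differences include: arithmetic usage differs, and constant usage differs, and local variable names differ, and min/max/abs usage differs, and statement counts differ.
As a probe, take x=-5, y=-1, z=-5: price runs s := 0 | u := -3 | iter i=-2: | s := 0 | u := 2 | result 2; price_opt runs s := 0 | u := -3 | iter i=-2: | s := 0 | r := 5 | u := 2 | result 2; both end at 2.
An exhaustive pass over the 200 declared inputs shows identical outputs.
verdict: equivalent


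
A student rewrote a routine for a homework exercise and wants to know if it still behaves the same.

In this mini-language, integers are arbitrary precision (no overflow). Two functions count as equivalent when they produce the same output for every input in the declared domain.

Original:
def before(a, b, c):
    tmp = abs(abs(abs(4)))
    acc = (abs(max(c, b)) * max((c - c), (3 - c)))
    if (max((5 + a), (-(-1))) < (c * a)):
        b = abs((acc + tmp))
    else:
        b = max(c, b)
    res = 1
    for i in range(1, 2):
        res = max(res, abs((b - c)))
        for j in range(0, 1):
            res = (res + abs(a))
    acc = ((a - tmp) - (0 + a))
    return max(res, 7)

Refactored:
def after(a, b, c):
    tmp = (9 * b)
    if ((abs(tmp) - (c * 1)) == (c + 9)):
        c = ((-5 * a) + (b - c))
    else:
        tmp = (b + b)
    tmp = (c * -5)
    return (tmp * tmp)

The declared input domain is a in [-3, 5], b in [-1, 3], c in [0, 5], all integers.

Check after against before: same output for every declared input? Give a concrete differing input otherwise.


Try a=-3, b=-1, c=0.
before: tmp becomes 4; next acc becomes 0; next (max((5 + a), (-(-1))) < (c * a)) evaluates to false; next b becomes 0; next res becomes 1; next at i=1:; next res becomes 1; next at j=0:; next res becomes 4; next acc becomes -4; next final value 7
after: tmp becomes -9; next ((abs(tmp) - (c * 1)) == (c + 9)) evaluates to true; next c becomes 14; next tmp becomes -70; next final value 4900
7 vs 4900 — the two versions disagree here.
verdict: not equivalent; witness: a=-3, b=-1, c=0


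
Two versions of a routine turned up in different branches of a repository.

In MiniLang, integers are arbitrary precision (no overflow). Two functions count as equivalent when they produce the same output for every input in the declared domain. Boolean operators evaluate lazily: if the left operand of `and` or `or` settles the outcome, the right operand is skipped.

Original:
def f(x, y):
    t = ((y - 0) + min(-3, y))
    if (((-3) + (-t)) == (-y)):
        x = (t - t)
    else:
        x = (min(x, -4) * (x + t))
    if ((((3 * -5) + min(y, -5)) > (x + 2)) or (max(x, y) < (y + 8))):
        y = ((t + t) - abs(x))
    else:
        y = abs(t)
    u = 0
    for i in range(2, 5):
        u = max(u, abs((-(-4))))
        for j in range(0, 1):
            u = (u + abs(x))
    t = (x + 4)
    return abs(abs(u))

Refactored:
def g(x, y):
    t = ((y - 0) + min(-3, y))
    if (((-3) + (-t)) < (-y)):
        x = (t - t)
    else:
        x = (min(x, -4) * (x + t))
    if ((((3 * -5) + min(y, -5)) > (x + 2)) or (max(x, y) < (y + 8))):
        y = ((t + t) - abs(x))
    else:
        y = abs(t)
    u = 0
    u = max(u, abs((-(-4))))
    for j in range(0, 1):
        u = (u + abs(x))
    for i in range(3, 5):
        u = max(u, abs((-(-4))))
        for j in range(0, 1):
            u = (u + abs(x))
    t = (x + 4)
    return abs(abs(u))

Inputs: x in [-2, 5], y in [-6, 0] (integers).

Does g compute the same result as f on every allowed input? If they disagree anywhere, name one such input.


On input x=-2, y=-3, f returns 4 while g returns 100.
verdict: not equivalent; witness: x=-2, y=-3


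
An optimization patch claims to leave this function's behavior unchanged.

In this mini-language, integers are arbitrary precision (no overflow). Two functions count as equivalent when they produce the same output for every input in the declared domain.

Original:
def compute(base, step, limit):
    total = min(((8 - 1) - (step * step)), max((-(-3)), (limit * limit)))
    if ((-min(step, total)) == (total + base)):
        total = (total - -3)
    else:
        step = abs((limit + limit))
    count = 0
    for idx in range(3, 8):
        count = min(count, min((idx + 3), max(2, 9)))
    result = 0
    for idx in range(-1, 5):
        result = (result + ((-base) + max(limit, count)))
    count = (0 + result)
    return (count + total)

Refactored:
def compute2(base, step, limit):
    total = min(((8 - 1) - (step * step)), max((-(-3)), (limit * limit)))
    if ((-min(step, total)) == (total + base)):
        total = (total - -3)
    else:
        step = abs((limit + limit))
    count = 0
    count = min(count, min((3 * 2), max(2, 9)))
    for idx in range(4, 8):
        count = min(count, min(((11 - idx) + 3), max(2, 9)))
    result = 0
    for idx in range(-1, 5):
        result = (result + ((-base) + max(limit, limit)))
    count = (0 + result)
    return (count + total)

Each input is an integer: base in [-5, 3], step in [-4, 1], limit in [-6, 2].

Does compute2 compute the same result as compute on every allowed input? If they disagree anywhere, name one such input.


There is a counterexample at base=-5, step=-4, limit=-6: 21 on one side, -15 on the other.
compute: total = -9; ((-min(step, total)) == (total + base)) -> false; step = 12; count = 0; [idx=3]; count = 0; [idx=4]; count = 0; [idx=5]; count = 0; [idx=6]; count = 0; [idx=7]; count = 0; result = 0; [idx=-1]; result = 5; [idx=0]; result = 10; [idx=1]; result = 15; [idx=2]; result = 20; [idx=3]; result = 25; [idx=4]; result = 30; count = 30; return 21
compute2: total = -9; ((-min(step, total)) == (total + base)) -> false; step = 12; count = 0; count = 0; [idx=4]; count = 0; [idx=5]; count = 0; [idx=6]; count = 0; [idx=7]; count = 0; result = 0; [idx=-1]; result = -1; [idx=0]; result = -2; [idx=1]; result = -3; [idx=2]; result = -4; [idx=3]; result = -5; [idx=4]; result = -6; count = -6; return -15
verdict: not equivalent; witness: base=-5, step=-4, limit=-6


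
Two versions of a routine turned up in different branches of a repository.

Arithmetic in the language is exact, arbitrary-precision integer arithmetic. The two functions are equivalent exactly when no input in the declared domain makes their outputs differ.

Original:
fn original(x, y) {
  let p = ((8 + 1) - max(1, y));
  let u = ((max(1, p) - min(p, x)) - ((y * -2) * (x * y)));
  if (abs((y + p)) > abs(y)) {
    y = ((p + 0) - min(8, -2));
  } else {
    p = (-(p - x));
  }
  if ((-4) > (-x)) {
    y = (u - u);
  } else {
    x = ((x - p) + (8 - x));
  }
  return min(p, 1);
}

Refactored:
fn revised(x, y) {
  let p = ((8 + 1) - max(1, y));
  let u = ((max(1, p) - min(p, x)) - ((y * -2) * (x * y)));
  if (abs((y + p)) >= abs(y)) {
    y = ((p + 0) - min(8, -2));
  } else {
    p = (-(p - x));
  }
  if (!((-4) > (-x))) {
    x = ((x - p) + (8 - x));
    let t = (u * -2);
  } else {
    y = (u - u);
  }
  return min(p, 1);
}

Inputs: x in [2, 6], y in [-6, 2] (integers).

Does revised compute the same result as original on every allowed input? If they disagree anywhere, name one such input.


Take x=2, y=-4.
original: p = 8; u = 70; (abs((y + p)) > abs(y)) -> false; p = -6; ((-4) > (-x)) -> false; x = 14; return -6
revised: p = 8; u = 70; (abs((y + p)) >= abs(y)) -> true; y = 10; (!((-4) > (-x))) -> true; x = 0; t = -140; return 1
-6 vs 1 — the two versions disagree here.
verdict: not equivalent; witness: x=2, y=-4


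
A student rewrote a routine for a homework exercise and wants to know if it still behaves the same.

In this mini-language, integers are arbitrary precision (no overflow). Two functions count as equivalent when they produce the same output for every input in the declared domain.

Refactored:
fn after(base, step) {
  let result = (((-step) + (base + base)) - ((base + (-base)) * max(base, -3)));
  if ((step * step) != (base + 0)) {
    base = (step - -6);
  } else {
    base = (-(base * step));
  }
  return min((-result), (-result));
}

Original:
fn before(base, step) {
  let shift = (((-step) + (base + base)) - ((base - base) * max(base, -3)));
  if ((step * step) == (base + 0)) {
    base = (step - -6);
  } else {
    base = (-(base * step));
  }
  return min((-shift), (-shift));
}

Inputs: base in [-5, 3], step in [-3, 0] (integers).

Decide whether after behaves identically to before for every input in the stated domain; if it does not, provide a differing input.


Equivalent. The one real change (`((step * step) == (base + 0))` became `((step * step) != (base + 0))`) has no effect anywhere in the declared ranges.
Every one of the 36 inputs gives matching results.
As a probe, take base=1, step=-1: before runs shift=3, then ((step * step) == (base + 0)) is true, then base=5, then returns -3; after runs result=3, then ((step * step) != (base + 0)) is false, then base=1, then returns -3; both end at -3.
verdict: equivalent


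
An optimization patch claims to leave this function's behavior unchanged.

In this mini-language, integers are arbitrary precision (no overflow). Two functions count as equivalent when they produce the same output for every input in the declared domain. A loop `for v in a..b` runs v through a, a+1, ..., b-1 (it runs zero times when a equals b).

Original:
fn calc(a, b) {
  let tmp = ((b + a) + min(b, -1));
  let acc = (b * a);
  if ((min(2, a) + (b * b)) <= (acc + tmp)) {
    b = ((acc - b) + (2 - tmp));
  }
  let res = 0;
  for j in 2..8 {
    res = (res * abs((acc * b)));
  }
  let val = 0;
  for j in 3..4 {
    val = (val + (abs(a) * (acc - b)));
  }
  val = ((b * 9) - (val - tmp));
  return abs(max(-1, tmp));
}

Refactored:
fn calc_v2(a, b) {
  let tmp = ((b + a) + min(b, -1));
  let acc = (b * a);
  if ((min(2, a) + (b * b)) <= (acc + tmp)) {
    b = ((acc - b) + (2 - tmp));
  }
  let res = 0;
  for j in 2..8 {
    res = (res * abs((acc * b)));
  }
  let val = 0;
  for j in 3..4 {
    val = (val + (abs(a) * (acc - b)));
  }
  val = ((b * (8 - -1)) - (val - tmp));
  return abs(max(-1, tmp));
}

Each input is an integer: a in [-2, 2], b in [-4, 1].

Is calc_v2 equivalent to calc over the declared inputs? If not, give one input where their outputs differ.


Reading the diff, among the changes: arithmetic usage differs, and constant usage differs.
Spot check at a=1, b=0 — calc: tmp becomes 0; next acc becomes 0; next ((min(2, a) + (b * b)) <= (acc + tmp)) evaluates to false; next res becomes 0; next at j=2:; next res becomes 0; next at j=3:; next res becomes 0; next at j=4:; next res becomes 0; next at j=5:; next res becomes 0; next at j=6:; next res becomes 0; next at j=7:; next res becomes 0; next val becomes 0; next at j=3:; next val becomes 0; next val becomes 0; next final value 0. calc_v2: tmp becomes 0; next acc becomes 0; next ((min(2, a) + (b * b)) <= (acc + tmp)) evaluates to false; next res becomes 0; next at j=2:; next res becomes 0; next at j=3:; next res becomes 0; next at j=4:; next res becomes 0; next at j=5:; next res becomes 0; next at j=6:; next res becomes 0; next at j=7:; next res becomes 0; next val becomes 0; next at j=3:; next val becomes 0; next val becomes 0; next final value 0. Both give 0.
An exhaustive pass over the 30 declared inputs shows identical outputs.
verdict: equivalent


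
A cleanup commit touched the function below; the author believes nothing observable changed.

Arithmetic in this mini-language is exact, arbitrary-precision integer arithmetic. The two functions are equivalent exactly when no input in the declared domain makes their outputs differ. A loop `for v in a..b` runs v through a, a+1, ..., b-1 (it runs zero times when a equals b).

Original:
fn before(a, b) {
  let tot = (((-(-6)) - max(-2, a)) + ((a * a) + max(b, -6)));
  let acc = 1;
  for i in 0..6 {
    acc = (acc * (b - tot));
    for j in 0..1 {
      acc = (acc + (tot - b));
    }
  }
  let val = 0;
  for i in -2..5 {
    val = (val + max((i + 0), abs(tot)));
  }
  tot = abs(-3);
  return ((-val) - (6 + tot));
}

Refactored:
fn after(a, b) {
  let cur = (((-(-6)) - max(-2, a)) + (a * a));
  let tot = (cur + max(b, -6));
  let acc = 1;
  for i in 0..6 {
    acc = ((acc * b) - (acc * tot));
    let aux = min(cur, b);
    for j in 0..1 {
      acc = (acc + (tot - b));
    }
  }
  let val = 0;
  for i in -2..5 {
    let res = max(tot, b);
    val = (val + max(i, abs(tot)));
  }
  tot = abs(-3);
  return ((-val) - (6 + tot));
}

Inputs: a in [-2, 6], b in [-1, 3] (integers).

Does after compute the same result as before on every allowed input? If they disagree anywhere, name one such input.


One difference looks behavioral, but it never changes the outcome for any declared input.
One worked example (a=1, b=0) — before: tot := 6 | acc := 1 | iter i=0: | acc := -6 | iter j=0: | acc := 0 | iter i=1: | acc := 0 | iter j=0: | acc := 6 | iter i=2: | acc := -36 | iter j=0: | acc := -30 | iter i=3: | acc := 180 | iter j=0: | acc := 186 | iter i=4: | acc := -1116 | iter j=0: | acc := -1110 | iter i=5: | acc := 6660 | iter j=0: | acc := 6666 | val := 0 | iter i=-2: | val := 6 | iter i=-1: | val := 12 | iter i=0: | val := 18 | iter i=1: | val := 24 | iter i=2: | val := 30 | iter i=3: | val := 36 | iter i=4: | val := 42 | tot := 3 | result -51; after: cur := 6 | tot := 6 | acc := 1 | iter i=0: | acc := -6 | aux := 0 | iter j=0: | acc := 0 | iter i=1: | acc := 0 | aux := 0 | iter j=0: | acc := 6 | iter i=2: | acc := -36 | aux := 0 | iter j=0: | acc := -30 | iter i=3: | acc := 180 | aux := 0 | iter j=0: | acc := 186 | iter i=4: | acc := -1116 | aux := 0 | iter j=0: | acc := -1110 | iter i=5: | acc := 6660 | aux := 0 | iter j=0: | acc := 6666 | val := 0 | iter i=-2: | res := 6 | val := 6 | iter i=-1: | res := 6 | val := 12 | iter i=0: | res := 6 | val := 18 | iter i=1: | res := 6 | val := 24 | iter i=2: | res := 6 | val := 30 | iter i=3: | res := 6 | val := 36 | iter i=4: | res := 6 | val := 42 | tot := 3 | result -51; agreement on -51.
Checked all 45 inputs in the declared domain: the outputs agree on every one.
verdict: equivalent


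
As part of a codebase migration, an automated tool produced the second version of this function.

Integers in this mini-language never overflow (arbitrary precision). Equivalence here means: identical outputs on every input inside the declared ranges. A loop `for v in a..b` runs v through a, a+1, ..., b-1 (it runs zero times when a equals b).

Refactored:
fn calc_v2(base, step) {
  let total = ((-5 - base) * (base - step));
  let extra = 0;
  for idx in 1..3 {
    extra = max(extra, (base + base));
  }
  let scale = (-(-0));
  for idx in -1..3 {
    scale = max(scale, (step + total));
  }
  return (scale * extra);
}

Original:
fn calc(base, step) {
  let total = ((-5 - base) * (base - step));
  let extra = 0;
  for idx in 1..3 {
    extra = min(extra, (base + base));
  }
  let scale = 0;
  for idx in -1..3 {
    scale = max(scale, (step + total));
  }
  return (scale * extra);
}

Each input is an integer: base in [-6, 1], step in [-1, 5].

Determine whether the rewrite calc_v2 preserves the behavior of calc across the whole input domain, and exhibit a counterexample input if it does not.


These are not equivalent — on base=-5, step=1 the outputs split (-10 vs 0).
calc: total = 0; extra = 0; [idx=1]; extra = -10; [idx=2]; extra = -10; scale = 0; [idx=-1]; scale = 1; [idx=0]; scale = 1; [idx=1]; scale = 1; [idx=2]; scale = 1; return -10
calc_v2: total = 0; extra = 0; [idx=1]; extra = 0; [idx=2]; extra = 0; scale = 0; [idx=-1]; scale = 1; [idx=0]; scale = 1; [idx=1]; scale = 1; [idx=2]; scale = 1; return 0
verdict: not equivalent; witness: base=-5, step=1


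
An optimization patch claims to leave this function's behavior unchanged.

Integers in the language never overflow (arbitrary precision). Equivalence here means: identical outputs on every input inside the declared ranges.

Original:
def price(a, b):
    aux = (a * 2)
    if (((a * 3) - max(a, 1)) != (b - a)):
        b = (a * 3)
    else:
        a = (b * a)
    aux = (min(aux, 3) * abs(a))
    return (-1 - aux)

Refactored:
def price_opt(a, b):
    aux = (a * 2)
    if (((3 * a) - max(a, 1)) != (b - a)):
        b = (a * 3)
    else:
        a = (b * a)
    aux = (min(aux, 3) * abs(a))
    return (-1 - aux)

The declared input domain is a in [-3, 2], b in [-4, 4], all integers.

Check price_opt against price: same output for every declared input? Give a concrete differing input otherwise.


Reading the diff, among the changes: same computation, different form.
As a probe, take a=2, b=3: price runs aux = 4; (((a * 3) - max(a, 1)) != (b - a)) -> true; b = 6; aux = 6; return -7; price_opt runs aux = 4; (((3 * a) - max(a, 1)) != (b - a)) -> true; b = 6; aux = 6; return -7; both end at -7.
Every one of the 54 inputs gives matching results.
verdict: equivalent


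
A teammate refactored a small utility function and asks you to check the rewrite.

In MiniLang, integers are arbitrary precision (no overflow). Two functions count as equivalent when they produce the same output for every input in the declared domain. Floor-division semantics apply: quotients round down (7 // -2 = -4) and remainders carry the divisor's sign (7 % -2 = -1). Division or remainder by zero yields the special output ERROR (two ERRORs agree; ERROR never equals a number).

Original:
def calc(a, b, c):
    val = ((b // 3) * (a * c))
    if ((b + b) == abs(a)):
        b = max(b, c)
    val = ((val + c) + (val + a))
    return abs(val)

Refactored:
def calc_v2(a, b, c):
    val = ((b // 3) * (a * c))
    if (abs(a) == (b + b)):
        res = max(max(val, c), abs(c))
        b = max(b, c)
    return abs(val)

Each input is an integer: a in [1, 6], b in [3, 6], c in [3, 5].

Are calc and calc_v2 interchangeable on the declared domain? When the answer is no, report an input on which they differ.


Consider the input a=1, b=3, c=3.
calc: val = 3; ((b + b) == abs(a)) -> false; val = 10; return 10
calc_v2: val = 3; (abs(a) == (b + b)) -> false; return 3
10 vs 3 — the two versions disagree here.
verdict: not equivalent; witness: a=1, b=3, c=3


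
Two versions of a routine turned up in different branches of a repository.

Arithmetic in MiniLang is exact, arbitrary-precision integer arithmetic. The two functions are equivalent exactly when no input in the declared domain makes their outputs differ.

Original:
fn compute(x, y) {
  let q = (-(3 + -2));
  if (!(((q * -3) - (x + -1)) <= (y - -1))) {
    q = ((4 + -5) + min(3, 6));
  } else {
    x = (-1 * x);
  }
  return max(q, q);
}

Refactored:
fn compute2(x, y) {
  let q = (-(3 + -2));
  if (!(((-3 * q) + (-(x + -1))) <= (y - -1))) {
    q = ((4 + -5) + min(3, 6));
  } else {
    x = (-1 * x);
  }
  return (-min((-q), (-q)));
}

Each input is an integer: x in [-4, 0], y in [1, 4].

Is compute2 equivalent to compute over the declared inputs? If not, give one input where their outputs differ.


Side by side, the visible changes include: arithmetic usage differs; min/max/abs usage differs.
Tracing x=-2, y=2: compute: q := -1 | (!(((q * -3) - (x + -1)) <= (y - -1))): true | q := 2 | result 2 | compute2: q := -1 | (!(((-3 * q) + (-(x + -1))) <= (y - -1))): true | q := 2 | result 2 — matching result 2.
An exhaustive pass over the 20 declared inputs shows identical outputs.
verdict: equivalent


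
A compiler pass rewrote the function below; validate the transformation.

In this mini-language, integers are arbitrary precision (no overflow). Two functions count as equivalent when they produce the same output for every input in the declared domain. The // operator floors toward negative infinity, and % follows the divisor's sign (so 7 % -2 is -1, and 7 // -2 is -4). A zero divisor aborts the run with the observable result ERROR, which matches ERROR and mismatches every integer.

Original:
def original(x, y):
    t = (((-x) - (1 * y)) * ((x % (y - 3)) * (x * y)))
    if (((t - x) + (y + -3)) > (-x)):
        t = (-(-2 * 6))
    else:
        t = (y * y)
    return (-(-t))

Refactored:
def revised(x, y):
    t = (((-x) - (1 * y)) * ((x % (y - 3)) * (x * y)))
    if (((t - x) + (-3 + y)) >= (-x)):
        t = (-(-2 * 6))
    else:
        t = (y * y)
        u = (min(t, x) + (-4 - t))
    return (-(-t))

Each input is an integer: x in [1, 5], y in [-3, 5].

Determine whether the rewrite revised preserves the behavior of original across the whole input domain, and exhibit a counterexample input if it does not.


These are not equivalent — on x=1, y=1 the outputs split (1 vs 12).
original: t = 2; (((t - x) + (y + -3)) > (-x)) -> false; t = 1; return 1
revised: t = 2; (((t - x) + (-3 + y)) >= (-x)) -> true; t = 12; return 12
verdict: not equivalent; witness: x=1, y=1


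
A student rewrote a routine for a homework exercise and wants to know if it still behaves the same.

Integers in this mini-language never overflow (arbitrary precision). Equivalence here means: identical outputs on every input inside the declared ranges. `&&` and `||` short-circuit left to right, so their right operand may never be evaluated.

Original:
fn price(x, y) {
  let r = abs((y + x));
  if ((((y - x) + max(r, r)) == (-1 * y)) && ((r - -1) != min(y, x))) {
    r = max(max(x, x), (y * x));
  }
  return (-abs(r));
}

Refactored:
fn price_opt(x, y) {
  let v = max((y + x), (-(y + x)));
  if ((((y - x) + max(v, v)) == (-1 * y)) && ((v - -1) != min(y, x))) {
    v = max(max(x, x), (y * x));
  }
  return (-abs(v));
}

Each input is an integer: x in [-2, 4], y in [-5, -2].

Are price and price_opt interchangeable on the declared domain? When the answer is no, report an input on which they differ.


Comparing the listings, the differences include: local variable names differ; also arithmetic usage differs; also min/max/abs usage differs.
One worked example (x=2, y=-3) — price: r := 1 | ((((y - x) + max(r, r)) == (-1 * y)) && ((r - -1) != min(y, x))): false | result -1; price_opt: v := 1 | ((((y - x) + max(v, v)) == (-1 * y)) && ((v - -1) != min(y, x))): false | result -1; agreement on -1.
Across all 28 domain points the two functions coincide.
verdict: equivalent


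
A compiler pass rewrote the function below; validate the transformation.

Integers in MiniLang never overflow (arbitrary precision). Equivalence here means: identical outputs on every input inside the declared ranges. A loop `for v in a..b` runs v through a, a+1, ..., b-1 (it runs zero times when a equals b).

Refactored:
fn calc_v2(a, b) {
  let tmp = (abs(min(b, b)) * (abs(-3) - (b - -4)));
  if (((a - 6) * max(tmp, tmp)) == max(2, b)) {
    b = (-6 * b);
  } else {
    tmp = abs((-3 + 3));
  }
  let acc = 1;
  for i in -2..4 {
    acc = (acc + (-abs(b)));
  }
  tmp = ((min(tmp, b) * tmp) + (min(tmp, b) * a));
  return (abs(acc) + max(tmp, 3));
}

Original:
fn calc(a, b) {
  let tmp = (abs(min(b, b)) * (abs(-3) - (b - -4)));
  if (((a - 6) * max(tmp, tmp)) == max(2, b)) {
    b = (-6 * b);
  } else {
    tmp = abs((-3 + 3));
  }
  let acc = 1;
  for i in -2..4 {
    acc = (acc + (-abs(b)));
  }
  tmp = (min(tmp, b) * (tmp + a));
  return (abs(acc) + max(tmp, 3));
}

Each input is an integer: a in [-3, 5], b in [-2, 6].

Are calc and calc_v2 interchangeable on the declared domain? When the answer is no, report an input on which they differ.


Side by side, the visible changes include: min/max/abs usage differs; arithmetic usage differs.
Tracing a=5, b=0: calc: tmp = 0; (((a - 6) * max(tmp, tmp)) == max(2, b)) -> false; tmp = 0; acc = 1; [i=-2]; acc = 1; [i=-1]; acc = 1; [i=0]; acc = 1; [i=1]; acc = 1; [i=2]; acc = 1; [i=3]; acc = 1; tmp = 0; return 4 | calc_v2: tmp = 0; (((a - 6) * max(tmp, tmp)) == max(2, b)) -> false; tmp = 0; acc = 1; [i=-2]; acc = 1; [i=-1]; acc = 1; [i=0]; acc = 1; [i=1]; acc = 1; [i=2]; acc = 1; [i=3]; acc = 1; tmp = 0; return 4 — matching result 4.
Every one of the 81 inputs gives matching results.
verdict: equivalent


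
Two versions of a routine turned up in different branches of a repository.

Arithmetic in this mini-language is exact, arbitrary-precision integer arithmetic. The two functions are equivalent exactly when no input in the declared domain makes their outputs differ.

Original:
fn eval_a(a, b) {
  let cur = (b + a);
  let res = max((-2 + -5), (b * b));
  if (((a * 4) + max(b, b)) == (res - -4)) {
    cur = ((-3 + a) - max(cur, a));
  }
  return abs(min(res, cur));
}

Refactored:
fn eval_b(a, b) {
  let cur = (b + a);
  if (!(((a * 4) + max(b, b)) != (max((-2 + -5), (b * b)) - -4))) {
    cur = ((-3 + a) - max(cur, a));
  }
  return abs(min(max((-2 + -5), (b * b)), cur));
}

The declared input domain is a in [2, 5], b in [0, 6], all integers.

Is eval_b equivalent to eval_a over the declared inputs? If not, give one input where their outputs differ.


The two versions differ — the changes include boolean connective usage differs, plus arithmetic usage differs, plus local variable names differ, plus constant usage differs, plus comparison usage differs, plus statement counts differ, plus min/max/abs usage differs.
Tracing a=5, b=3: eval_a: cur = 8; res = 9; (((a * 4) + max(b, b)) == (res - -4)) -> false; return 8 | eval_b: cur = 8; (!(((a * 4) + max(b, b)) != (max((-2 + -5), (b * b)) - -4))) -> false; return 8 — matching result 8.
Checked all 28 inputs in the declared domain: the outputs agree on every one.
verdict: equivalent


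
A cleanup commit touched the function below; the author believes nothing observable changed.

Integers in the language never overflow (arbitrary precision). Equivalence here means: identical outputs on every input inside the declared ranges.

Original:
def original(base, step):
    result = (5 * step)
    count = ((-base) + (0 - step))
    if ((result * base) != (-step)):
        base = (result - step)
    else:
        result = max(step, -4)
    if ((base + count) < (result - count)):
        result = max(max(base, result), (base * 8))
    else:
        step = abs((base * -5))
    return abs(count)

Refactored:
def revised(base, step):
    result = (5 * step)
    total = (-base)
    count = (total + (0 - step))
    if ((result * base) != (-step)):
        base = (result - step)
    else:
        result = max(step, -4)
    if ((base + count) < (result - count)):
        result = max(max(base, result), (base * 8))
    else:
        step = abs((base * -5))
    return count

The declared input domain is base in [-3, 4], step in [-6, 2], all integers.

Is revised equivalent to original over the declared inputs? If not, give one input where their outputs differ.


Take base=-1, step=2.
original: result := 10 | count := -1 | ((result * base) != (-step)): true | base := 8 | ((base + count) < (result - count)): true | result := 64 | result 1
revised: result := 10 | total := 1 | count := -1 | ((result * base) != (-step)): true | base := 8 | ((base + count) < (result - count)): true | result := 64 | result -1
1 vs -1 — the two versions disagree here.
verdict: not equivalent; witness: base=-1, step=2


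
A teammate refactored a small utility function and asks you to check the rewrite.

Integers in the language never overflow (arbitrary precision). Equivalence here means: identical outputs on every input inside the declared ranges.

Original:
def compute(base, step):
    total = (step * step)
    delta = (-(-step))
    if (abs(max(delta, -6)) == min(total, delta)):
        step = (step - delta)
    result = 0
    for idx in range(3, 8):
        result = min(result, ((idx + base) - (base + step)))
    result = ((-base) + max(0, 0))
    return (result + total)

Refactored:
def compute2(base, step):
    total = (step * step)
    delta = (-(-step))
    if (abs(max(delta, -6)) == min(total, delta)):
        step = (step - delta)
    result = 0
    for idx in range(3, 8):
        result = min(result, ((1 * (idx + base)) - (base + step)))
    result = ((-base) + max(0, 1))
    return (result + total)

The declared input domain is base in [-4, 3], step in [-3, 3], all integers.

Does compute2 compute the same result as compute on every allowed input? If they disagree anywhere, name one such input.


There is a counterexample at base=-4, step=-3: 13 on one side, 14 on the other.
compute: total becomes 9; next delta becomes -3; next (abs(max(delta, -6)) == min(total, delta)) evaluates to false; next result becomes 0; next at idx=3:; next result becomes 0; next at idx=4:; next result becomes 0; next at idx=5:; next result becomes 0; next at idx=6:; next result becomes 0; next at idx=7:; next result becomes 0; next result becomes 4; next final value 13
compute2: total becomes 9; next delta becomes -3; next (abs(max(delta, -6)) == min(total, delta)) evaluates to false; next result becomes 0; next at idx=3:; next result becomes 0; next at idx=4:; next result becomes 0; next at idx=5:; next result becomes 0; next at idx=6:; next result becomes 0; next at idx=7:; next result becomes 0; next result becomes 5; next final value 14
verdict: not equivalent; witness: base=-4, step=-3


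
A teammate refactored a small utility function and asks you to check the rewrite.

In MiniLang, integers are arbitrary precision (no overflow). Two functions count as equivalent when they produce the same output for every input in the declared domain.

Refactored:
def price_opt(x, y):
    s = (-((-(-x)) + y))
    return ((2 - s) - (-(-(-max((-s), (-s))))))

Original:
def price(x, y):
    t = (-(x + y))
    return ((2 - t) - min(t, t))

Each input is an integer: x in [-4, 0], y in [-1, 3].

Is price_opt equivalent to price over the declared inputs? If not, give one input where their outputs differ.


Although local variable names differ, min/max/abs usage differs, 25/25 inputs agree.
verdict: equivalent


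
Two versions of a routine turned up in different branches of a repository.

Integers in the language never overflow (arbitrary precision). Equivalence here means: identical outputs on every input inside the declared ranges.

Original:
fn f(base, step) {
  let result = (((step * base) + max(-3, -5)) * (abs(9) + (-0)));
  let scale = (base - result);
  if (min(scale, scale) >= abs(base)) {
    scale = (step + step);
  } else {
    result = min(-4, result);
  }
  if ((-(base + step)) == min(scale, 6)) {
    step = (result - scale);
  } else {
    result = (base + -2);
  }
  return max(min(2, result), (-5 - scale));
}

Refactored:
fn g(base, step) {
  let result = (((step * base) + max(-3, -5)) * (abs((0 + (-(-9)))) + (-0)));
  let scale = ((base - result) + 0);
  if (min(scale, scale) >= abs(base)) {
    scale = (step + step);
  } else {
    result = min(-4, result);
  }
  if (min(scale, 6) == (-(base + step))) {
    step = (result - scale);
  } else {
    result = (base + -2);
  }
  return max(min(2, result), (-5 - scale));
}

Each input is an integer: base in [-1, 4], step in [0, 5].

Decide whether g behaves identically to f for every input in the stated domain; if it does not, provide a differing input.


The two are interchangeable: arithmetic usage differs, constant usage differs, and every declared input agrees.
One worked example (base=0, step=3) — f: result = -27; scale = 27; (min(scale, scale) >= abs(base)) -> true; scale = 6; ((-(base + step)) == min(scale, 6)) -> false; result = -2; return -2; g: result = -27; scale = 27; (min(scale, scale) >= abs(base)) -> true; scale = 6; (min(scale, 6) == (-(base + step))) -> false; result = -2; return -2; agreement on -2.
Across all 36 domain points the two functions coincide.
verdict: equivalent


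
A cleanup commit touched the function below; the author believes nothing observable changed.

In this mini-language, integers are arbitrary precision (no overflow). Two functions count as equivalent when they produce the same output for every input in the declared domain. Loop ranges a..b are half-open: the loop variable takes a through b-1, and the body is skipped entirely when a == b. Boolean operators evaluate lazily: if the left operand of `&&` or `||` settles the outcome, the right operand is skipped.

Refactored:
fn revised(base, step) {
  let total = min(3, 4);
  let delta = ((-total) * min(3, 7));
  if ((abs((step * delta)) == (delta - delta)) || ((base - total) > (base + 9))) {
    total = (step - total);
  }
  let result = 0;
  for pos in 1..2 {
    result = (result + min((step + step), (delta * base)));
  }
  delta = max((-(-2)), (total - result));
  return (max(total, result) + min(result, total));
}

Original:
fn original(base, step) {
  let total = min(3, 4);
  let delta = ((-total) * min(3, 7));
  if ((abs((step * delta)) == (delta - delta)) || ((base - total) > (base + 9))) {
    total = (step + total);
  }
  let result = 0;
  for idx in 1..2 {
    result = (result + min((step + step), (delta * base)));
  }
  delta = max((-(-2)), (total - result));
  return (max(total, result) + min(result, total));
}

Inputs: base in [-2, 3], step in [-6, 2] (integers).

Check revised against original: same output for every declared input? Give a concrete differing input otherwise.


Not equivalent: base=-2, step=0 separates them (3 vs -3).
original: total=3, then delta=-9, then ((abs((step * delta)) == (delta - delta)) || ((base - total) > (base + 9))) is true, then total=3, then result=0, then (idx=1), then result=0, then delta=3, then returns 3
revised: total=3, then delta=-9, then ((abs((step * delta)) == (delta - delta)) || ((base - total) > (base + 9))) is true, then total=-3, then result=0, then (pos=1), then result=0, then delta=2, then returns -3
verdict: not equivalent; witness: base=-2, step=0


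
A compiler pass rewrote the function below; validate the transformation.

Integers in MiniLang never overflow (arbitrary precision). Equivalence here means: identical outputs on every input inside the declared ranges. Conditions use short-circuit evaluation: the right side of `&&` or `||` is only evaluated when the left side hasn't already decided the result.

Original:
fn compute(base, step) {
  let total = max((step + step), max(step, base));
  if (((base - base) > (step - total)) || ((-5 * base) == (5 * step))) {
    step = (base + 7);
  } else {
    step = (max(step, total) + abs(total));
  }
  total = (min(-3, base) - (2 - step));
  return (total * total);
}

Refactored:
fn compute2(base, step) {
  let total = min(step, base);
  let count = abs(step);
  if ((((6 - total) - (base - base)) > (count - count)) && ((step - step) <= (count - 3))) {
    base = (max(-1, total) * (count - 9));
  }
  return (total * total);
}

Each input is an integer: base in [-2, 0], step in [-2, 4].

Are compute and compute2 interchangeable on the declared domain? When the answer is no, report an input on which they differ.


Not equivalent: base=-2, step=-2 separates them (25 vs 4).
compute: total=-2, then (((base - base) > (step - total)) || ((-5 * base) == (5 * step))) is false, then step=0, then total=-5, then returns 25
compute2: total=-2, then count=2, then ((((6 - total) - (base - base)) > (count - count)) && ((step - step) <= (count - 3))) is false, then returns 4
verdict: not equivalent; witness: base=-2, step=-2
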